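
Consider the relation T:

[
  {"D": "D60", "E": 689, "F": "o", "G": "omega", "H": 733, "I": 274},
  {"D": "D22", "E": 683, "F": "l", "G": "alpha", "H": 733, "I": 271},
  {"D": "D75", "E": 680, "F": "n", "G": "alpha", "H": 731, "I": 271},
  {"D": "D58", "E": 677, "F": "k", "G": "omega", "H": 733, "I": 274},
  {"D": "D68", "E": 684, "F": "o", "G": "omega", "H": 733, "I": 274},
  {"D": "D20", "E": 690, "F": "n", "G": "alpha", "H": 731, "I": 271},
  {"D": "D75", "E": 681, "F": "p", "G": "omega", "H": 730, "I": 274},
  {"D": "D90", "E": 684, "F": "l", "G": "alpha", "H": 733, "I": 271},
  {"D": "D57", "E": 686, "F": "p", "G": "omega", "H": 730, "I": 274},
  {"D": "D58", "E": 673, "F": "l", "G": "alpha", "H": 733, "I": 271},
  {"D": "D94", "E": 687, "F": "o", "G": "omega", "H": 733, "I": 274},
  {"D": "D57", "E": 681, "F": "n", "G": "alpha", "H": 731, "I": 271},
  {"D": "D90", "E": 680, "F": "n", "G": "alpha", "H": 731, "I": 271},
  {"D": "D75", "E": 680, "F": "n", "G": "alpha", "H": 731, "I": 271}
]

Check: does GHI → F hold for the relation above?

No

(G=omega, H=733, I=274): 4 rows → F takes values {o, k} — violation
(G=alpha, H=733, I=271): 3 rows → F = l, l, l ✓
(G=alpha, H=731, I=271): 5 rows → F = n, n, n, n, n ✓
(G=omega, H=730, I=274): 2 rows → F = p, p ✓
Two rows agree on GHI but differ on F, so GHI → F does not hold.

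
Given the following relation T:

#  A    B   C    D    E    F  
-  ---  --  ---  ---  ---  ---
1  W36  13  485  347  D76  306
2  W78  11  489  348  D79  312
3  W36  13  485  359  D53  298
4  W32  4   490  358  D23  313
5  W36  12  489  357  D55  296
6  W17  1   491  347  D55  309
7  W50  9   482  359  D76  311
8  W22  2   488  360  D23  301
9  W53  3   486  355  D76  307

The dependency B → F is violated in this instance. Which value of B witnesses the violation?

13

B=13: rows 1, 3 → F takes values {306, 298} — violation
B=11: row 2 → F = 312 ✓
B=4: row 4 → F = 313 ✓
B=12: row 5 → F = 296 ✓
B=1: row 6 → F = 309 ✓
B=9: row 7 → F = 311 ✓
B=2: row 8 → F = 301 ✓
B=3: row 9 → F = 307 ✓
The only B value with inconsistent F is B=13.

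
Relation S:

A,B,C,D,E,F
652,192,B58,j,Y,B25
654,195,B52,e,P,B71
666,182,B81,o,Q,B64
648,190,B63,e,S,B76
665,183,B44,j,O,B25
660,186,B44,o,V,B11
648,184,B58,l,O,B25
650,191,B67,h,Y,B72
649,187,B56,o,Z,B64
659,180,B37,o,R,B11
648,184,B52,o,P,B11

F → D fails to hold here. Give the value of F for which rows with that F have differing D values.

B25

F=B25: 3 rows → D takes values {j, l} — violation
F=B71: 1 row → D = e ✓
F=B64: 2 rows → D = o, o ✓
F=B76: 1 row → D = e ✓
F=B11: 3 rows → D = o, o, o ✓
F=B72: 1 row → D = h ✓
The only F value with inconsistent D is F=B25.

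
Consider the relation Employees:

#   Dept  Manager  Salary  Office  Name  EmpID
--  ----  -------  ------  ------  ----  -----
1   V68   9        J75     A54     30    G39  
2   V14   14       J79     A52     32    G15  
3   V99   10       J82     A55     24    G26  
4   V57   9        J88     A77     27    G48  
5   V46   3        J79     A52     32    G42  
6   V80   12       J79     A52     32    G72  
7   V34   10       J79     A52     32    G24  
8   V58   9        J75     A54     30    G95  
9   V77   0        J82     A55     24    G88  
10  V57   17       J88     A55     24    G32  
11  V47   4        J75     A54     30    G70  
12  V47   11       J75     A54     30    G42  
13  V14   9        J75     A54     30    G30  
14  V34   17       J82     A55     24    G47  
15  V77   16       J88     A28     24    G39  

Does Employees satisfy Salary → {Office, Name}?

No

Salary=J75: rows 1, 8, 11, 12, 13 → {Office,Name} = (A54, 30), (A54, 30), (A54, 30), (A54, 30), (A54, 30) ✓
Salary=J79: rows 2, 5, 6, 7 → {Office,Name} = (A52, 32), (A52, 32), (A52, 32), (A52, 32) ✓
Salary=J82: rows 3, 9, 14 → {Office,Name} = (A55, 24), (A55, 24), (A55, 24) ✓
Salary=J88: rows 4, 10, 15 → {Office,Name} takes values {(A77, 27), (A55, 24), (A28, 24)} — violation
Two rows agree on Salary but differ on {Office, Name}, so Salary → {Office, Name} does not hold.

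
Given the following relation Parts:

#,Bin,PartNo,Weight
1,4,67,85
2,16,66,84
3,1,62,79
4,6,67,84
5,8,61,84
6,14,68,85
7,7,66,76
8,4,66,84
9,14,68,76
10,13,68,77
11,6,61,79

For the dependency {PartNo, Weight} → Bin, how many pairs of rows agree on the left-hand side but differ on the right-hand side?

1

(PartNo=66, Weight=84): violating pairs (2,8) — 1 pair.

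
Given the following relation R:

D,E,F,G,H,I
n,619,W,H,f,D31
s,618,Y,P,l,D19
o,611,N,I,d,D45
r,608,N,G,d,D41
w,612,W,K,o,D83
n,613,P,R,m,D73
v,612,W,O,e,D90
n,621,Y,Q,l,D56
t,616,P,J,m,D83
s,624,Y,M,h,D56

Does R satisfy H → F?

Yes

H=f: 1 row → F = W ✓
H=l: 2 rows → F = Y, Y ✓
H=d: 2 rows → F = N, N ✓
H=o: 1 row → F = W ✓
H=m: 2 rows → F = P, P ✓
H=e: 1 row → F = W ✓
H=h: 1 row → F = Y ✓
Every H value is associated with a single F value, so H → F holds.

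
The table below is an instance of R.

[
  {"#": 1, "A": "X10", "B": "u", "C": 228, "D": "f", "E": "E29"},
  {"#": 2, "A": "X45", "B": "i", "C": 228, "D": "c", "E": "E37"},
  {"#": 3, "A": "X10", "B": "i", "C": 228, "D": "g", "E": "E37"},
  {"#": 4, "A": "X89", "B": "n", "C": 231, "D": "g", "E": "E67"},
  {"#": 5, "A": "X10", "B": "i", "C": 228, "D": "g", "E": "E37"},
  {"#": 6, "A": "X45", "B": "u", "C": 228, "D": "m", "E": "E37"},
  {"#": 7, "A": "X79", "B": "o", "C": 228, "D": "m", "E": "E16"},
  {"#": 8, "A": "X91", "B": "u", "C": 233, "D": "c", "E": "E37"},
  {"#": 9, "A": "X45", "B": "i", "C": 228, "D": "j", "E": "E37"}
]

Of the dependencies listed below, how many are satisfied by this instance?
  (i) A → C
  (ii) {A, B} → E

(i) A → C: every LHS value maps to a single RHS value — holds.
(ii) {A, B} → E: every LHS value maps to a single RHS value — holds.
2 of the 2 dependencies hold.

2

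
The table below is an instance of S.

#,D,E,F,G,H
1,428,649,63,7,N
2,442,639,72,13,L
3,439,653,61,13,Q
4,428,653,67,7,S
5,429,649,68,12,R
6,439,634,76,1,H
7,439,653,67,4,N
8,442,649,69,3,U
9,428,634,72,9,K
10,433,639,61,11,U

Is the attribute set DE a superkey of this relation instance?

Rows 3 and 7 have the same DE value (D=439, E=653) but are distinct tuples, so DE does not determine every attribute — not a superkey.

No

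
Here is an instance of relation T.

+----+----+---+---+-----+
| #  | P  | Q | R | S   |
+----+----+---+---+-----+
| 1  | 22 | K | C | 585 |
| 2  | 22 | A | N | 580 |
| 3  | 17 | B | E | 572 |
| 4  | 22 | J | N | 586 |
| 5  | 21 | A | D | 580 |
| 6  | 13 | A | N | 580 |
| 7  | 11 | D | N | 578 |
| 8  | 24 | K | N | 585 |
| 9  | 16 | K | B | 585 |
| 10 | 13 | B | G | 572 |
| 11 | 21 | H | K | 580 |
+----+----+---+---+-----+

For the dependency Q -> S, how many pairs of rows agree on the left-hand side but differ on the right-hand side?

Q=K: all 3 rows agree on S — 0 pairs.
Q=A: all 3 rows agree on S — 0 pairs.
Q=B: all 2 rows agree on S — 0 pairs.

0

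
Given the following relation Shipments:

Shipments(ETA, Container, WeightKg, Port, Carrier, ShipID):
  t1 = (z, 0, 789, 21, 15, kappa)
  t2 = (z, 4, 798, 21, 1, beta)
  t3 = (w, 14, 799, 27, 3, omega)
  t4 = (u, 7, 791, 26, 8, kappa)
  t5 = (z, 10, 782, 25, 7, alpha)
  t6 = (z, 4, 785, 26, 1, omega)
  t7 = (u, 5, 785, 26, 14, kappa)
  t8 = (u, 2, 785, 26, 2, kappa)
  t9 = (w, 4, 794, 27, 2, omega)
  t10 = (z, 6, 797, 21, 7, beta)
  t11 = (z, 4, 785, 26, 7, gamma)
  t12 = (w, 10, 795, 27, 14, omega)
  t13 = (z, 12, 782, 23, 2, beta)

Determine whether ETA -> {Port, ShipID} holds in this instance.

No

ETA=z: rows 1, 2, 5, 6, 10, 11, 13 → {Port,ShipID} takes values {(21, kappa), (21, beta), (25, alpha), (26, omega), (26, gamma), (23, beta)} — violation
ETA=w: rows 3, 9, 12 → {Port,ShipID} = (27, omega), (27, omega), (27, omega) ✓
ETA=u: rows 4, 7, 8 → {Port,ShipID} = (26, kappa), (26, kappa), (26, kappa) ✓
Two rows agree on ETA but differ on {Port, ShipID}, so ETA -> {Port, ShipID} does not hold.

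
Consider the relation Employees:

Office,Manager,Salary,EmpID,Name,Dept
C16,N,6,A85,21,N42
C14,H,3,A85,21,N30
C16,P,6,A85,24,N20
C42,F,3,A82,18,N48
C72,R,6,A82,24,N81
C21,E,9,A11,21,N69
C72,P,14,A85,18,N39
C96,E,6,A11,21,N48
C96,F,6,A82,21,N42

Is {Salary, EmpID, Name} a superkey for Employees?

All 9 rows have distinct {Salary, EmpID, Name} values, so {Salary, EmpID, Name} → (all attributes) holds and {Salary, EmpID, Name} is a superkey.

Yes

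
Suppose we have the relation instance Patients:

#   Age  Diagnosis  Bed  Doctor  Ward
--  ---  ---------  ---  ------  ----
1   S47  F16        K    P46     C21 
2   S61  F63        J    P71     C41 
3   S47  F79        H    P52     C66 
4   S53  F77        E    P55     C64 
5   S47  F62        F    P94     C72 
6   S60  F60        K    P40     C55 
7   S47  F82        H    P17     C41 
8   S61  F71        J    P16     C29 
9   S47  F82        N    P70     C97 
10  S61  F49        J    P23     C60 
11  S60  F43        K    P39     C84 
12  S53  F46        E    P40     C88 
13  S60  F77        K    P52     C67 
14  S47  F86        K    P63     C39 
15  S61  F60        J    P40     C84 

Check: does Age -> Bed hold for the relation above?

Age=S47: rows 1, 3, 5, 7, 9, 14 → Bed takes values {K, H, F, N} — violation
Age=S61: rows 2, 8, 10, 15 → Bed = J, J, J, J ✓
Age=S53: rows 4, 12 → Bed = E, E ✓
Age=S60: rows 6, 11, 13 → Bed = K, K, K ✓
Two rows agree on Age but differ on Bed, so Age -> Bed does not hold.

No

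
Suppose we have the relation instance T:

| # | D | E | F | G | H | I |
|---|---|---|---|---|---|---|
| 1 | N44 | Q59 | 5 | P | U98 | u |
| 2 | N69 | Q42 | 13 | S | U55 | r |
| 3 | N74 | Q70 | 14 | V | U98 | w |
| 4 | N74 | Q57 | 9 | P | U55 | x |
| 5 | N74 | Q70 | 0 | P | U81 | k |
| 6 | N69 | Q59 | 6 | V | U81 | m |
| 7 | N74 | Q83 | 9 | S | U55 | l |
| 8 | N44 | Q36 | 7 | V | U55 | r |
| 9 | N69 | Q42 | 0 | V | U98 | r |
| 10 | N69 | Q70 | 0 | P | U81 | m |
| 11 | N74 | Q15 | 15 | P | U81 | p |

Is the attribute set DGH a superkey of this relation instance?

Rows 5 and 11 have the same DGH value (D=N74, G=P, H=U81) but are distinct tuples, so DGH does not determine every attribute — not a superkey.

No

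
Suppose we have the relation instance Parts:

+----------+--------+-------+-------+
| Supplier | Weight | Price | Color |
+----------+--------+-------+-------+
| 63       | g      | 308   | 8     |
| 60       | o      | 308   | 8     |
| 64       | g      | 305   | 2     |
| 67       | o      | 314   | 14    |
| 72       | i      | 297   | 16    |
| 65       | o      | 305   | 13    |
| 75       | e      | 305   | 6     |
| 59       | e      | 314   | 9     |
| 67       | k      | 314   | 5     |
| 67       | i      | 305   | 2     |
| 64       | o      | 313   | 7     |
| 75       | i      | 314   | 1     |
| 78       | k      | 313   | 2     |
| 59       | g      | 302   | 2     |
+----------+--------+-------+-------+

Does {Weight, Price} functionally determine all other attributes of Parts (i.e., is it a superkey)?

All 14 rows have distinct {Weight, Price} values, so {Weight, Price} → (all attributes) holds and {Weight, Price} is a superkey.

Yes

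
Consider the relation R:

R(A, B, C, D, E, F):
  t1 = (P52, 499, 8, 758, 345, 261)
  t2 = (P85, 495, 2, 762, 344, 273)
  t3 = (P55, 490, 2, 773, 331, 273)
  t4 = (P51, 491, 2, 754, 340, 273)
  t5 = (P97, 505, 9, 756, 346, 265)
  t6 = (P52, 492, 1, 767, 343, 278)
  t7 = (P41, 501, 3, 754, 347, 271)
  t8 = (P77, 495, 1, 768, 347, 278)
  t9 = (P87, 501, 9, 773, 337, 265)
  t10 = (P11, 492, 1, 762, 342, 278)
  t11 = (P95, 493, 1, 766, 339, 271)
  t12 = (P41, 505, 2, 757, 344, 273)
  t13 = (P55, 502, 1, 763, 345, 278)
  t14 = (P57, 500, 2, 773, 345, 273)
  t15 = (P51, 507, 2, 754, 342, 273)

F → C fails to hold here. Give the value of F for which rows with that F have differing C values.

271

F=261: row 1 → C = 8 ✓
F=273: rows 2, 3, 4, 12, 14, 15 → C = 2, 2, 2, 2, 2, 2 ✓
F=265: rows 5, 9 → C = 9, 9 ✓
F=278: rows 6, 8, 10, 13 → C = 1, 1, 1, 1 ✓
F=271: rows 7, 11 → C takes values {3, 1} — violation
The only F value with inconsistent C is F=271.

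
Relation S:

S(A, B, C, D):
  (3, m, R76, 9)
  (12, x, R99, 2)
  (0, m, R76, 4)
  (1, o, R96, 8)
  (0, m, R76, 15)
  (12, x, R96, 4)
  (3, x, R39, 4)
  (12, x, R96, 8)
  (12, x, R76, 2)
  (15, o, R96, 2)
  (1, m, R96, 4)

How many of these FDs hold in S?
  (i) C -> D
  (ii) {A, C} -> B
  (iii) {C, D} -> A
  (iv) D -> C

(i) C -> D: C=R76: 4 rows → D takes values {9, 4, 15, 2} — violation; C=R96: 5 rows → D takes values {8, 4, 2} — violation — fails.
(ii) {A, C} -> B: (A=1, C=R96): 2 rows → B takes values {o, m} — violation — fails.
(iii) {C, D} -> A: (C=R96, D=8): 2 rows → A takes values {1, 12} — violation; (C=R96, D=4): 2 rows → A takes values {12, 1} — violation — fails.
(iv) D -> C: D=2: 3 rows → C takes values {R99, R76, R96} — violation; D=4: 4 rows → C takes values {R76, R96, R39} — violation — fails.
None of the 4 dependencies hold.

0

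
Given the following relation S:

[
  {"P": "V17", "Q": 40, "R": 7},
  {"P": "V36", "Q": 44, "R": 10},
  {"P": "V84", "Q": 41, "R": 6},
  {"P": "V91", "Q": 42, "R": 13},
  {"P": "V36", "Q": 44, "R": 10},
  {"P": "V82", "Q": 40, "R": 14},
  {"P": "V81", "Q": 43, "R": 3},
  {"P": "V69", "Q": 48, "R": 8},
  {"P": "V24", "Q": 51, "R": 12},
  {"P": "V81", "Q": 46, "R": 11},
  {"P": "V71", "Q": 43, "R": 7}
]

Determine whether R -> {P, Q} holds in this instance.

R=7: 2 rows → {P,Q} takes values {(V17, 40), (V71, 43)} — violation
R=10: 2 rows → {P,Q} = (V36, 44), (V36, 44) ✓
R=6: 1 row → {P,Q} = (V84, 41) ✓
R=13: 1 row → {P,Q} = (V91, 42) ✓
R=14: 1 row → {P,Q} = (V82, 40) ✓
R=3: 1 row → {P,Q} = (V81, 43) ✓
R=8: 1 row → {P,Q} = (V69, 48) ✓
R=12: 1 row → {P,Q} = (V24, 51) ✓
R=11: 1 row → {P,Q} = (V81, 46) ✓
Two rows agree on R but differ on {P, Q}, so R -> {P, Q} does not hold.

No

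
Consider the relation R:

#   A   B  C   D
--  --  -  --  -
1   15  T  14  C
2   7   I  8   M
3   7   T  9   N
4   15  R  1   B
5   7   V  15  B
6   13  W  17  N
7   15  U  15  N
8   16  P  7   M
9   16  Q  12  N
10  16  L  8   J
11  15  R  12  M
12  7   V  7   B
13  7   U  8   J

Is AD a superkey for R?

Rows 5 and 12 have the same AD value (A=7, D=B) but are distinct tuples, so AD does not determine every attribute — not a superkey.

No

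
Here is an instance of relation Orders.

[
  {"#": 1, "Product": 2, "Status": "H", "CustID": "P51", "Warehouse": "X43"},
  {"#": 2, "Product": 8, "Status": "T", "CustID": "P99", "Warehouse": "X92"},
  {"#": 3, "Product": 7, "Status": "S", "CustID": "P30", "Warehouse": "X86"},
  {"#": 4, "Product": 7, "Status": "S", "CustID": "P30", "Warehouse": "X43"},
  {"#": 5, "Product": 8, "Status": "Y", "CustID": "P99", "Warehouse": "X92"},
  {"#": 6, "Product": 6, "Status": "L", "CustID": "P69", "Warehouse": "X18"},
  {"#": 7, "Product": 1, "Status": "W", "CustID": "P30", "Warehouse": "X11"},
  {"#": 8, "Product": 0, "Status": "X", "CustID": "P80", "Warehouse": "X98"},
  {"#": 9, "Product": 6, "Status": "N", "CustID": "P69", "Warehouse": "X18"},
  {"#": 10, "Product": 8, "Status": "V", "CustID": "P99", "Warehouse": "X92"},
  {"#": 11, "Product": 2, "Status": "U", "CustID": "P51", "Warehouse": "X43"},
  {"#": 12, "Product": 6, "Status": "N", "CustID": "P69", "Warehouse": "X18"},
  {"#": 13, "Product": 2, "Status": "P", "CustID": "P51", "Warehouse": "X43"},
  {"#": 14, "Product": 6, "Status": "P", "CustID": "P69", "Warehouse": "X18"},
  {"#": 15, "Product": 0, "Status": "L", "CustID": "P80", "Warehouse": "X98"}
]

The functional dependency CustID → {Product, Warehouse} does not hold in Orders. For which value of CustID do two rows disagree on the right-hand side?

P30

CustID=P51: rows 1, 11, 13 → {Product,Warehouse} = (2, X43), (2, X43), (2, X43) ✓
CustID=P99: rows 2, 5, 10 → {Product,Warehouse} = (8, X92), (8, X92), (8, X92) ✓
CustID=P30: rows 3, 4, 7 → {Product,Warehouse} takes values {(7, X86), (7, X43), (1, X11)} — violation
CustID=P69: rows 6, 9, 12, 14 → {Product,Warehouse} = (6, X18), (6, X18), (6, X18), (6, X18) ✓
CustID=P80: rows 8, 15 → {Product,Warehouse} = (0, X98), (0, X98) ✓
The only CustID value with inconsistent RHS is CustID=P30.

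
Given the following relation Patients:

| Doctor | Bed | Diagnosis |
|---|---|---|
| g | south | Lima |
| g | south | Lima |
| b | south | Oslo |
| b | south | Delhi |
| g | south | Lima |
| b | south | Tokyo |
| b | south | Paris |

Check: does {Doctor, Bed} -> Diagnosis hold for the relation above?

No

(Doctor=g, Bed=south): 3 rows → Diagnosis = Lima, Lima, Lima ✓
(Doctor=b, Bed=south): 4 rows → Diagnosis takes values {Oslo, Delhi, Tokyo, Paris} — violation
Two rows agree on {Doctor, Bed} but differ on Diagnosis, so {Doctor, Bed} -> Diagnosis does not hold.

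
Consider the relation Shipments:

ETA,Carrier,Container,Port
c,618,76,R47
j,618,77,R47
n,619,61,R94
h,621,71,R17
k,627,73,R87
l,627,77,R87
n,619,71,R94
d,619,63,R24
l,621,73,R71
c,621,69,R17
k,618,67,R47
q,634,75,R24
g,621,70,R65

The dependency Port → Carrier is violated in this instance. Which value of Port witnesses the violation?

Port=R47: 3 rows → Carrier = 618, 618, 618 ✓
Port=R94: 2 rows → Carrier = 619, 619 ✓
Port=R17: 2 rows → Carrier = 621, 621 ✓
Port=R87: 2 rows → Carrier = 627, 627 ✓
Port=R24: 2 rows → Carrier takes values {619, 634} — violation
Port=R71: 1 row → Carrier = 621 ✓
Port=R65: 1 row → Carrier = 621 ✓
The only Port value with inconsistent Carrier is Port=R24.

R24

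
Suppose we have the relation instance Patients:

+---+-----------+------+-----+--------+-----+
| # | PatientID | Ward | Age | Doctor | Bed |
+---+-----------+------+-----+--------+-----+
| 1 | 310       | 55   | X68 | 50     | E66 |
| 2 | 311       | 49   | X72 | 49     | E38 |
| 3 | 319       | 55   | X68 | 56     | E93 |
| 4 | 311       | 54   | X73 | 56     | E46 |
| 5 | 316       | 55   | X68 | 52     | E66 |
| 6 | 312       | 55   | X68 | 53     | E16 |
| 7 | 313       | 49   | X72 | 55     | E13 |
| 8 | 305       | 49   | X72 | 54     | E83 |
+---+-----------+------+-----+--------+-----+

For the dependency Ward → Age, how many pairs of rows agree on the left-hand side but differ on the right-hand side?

Ward=55: all 4 rows agree on Age — 0 pairs.
Ward=49: all 3 rows agree on Age — 0 pairs.

0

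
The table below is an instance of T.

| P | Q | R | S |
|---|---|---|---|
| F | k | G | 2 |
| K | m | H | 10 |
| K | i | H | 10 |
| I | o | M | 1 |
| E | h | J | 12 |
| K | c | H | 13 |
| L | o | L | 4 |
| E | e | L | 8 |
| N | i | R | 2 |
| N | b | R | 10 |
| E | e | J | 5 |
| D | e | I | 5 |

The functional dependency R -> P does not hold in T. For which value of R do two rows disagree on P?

L

R=G: 1 row → P = F ✓
R=H: 3 rows → P = K, K, K ✓
R=M: 1 row → P = I ✓
R=J: 2 rows → P = E, E ✓
R=L: 2 rows → P takes values {L, E} — violation
R=R: 2 rows → P = N, N ✓
R=I: 1 row → P = D ✓
The only R value with inconsistent P is R=L.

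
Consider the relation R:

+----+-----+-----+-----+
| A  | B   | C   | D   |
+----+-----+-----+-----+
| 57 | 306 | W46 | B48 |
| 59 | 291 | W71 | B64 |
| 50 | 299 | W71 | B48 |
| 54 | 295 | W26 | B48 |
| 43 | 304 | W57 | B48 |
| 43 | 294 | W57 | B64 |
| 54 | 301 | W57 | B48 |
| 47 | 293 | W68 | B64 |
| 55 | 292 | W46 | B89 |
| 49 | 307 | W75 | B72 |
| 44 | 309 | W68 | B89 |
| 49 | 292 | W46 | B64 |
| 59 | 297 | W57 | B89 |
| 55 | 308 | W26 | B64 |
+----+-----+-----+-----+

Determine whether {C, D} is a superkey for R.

No

Two distinct rows share (C=W57, D=B48), so {C, D} does not determine every attribute — not a superkey.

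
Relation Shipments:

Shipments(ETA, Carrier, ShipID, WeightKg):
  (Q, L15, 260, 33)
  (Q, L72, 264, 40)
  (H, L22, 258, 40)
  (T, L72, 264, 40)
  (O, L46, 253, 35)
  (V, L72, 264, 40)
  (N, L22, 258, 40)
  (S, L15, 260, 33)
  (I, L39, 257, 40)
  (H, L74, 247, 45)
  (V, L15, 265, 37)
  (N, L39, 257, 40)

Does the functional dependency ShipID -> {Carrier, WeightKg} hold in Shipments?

ShipID=260: 2 rows → {Carrier,WeightKg} = (L15, 33), (L15, 33) ✓
ShipID=264: 3 rows → {Carrier,WeightKg} = (L72, 40), (L72, 40), (L72, 40) ✓
ShipID=258: 2 rows → {Carrier,WeightKg} = (L22, 40), (L22, 40) ✓
ShipID=253: 1 row → {Carrier,WeightKg} = (L46, 35) ✓
ShipID=257: 2 rows → {Carrier,WeightKg} = (L39, 40), (L39, 40) ✓
ShipID=247: 1 row → {Carrier,WeightKg} = (L74, 45) ✓
ShipID=265: 1 row → {Carrier,WeightKg} = (L15, 37) ✓
Every ShipID value is associated with a single {Carrier, WeightKg} value, so ShipID -> {Carrier, WeightKg} holds.

Yes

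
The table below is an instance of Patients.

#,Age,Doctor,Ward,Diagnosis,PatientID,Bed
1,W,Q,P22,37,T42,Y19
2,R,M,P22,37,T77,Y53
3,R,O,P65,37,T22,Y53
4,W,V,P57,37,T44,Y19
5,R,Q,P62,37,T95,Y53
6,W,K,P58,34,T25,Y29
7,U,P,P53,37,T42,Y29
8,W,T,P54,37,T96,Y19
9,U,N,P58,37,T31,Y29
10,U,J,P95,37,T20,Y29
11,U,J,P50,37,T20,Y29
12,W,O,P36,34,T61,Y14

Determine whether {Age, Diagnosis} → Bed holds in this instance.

No

(Age=W, Diagnosis=37): rows 1, 4, 8 → Bed = Y19, Y19, Y19 ✓
(Age=R, Diagnosis=37): rows 2, 3, 5 → Bed = Y53, Y53, Y53 ✓
(Age=W, Diagnosis=34): rows 6, 12 → Bed takes values {Y29, Y14} — violation
(Age=U, Diagnosis=37): rows 7, 9, 10, 11 → Bed = Y29, Y29, Y29, Y29 ✓
Two rows agree on {Age, Diagnosis} but differ on Bed, so {Age, Diagnosis} → Bed does not hold.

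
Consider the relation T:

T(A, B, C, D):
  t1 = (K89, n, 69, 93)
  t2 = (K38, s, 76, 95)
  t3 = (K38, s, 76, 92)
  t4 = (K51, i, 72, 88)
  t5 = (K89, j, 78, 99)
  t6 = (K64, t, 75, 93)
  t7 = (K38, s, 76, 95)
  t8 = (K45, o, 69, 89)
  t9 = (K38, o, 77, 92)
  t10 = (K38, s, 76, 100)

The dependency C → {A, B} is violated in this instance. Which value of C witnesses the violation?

69

C=69: rows 1, 8 → {A,B} takes values {(K89, n), (K45, o)} — violation
C=76: rows 2, 3, 7, 10 → {A,B} = (K38, s), (K38, s), (K38, s), (K38, s) ✓
C=72: row 4 → {A,B} = (K51, i) ✓
C=78: row 5 → {A,B} = (K89, j) ✓
C=75: row 6 → {A,B} = (K64, t) ✓
C=77: row 9 → {A,B} = (K38, o) ✓
The only C value with inconsistent RHS is C=69.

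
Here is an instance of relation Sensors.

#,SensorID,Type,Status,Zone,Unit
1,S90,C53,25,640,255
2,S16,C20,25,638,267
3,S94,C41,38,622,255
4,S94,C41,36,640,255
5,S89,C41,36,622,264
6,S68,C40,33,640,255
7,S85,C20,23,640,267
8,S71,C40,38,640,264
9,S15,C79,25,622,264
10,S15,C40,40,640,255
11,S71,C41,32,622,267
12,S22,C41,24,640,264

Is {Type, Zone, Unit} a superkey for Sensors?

No

Rows 6 and 10 have the same {Type, Zone, Unit} value (Type=C40, Zone=640, Unit=255) but are distinct tuples, so {Type, Zone, Unit} does not determine every attribute — not a superkey.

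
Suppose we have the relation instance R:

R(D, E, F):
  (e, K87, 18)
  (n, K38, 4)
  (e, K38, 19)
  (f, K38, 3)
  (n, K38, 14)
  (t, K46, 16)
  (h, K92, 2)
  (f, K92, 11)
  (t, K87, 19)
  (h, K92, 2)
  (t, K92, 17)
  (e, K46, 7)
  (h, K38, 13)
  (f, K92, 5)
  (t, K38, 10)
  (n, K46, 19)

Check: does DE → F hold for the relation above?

(D=e, E=K87): 1 row → F = 18 ✓
(D=n, E=K38): 2 rows → F takes values {4, 14} — violation
(D=e, E=K38): 1 row → F = 19 ✓
(D=f, E=K38): 1 row → F = 3 ✓
(D=t, E=K46): 1 row → F = 16 ✓
(D=h, E=K92): 2 rows → F = 2, 2 ✓
(D=f, E=K92): 2 rows → F takes values {11, 5} — violation
(D=t, E=K87): 1 row → F = 19 ✓
(D=t, E=K92): 1 row → F = 17 ✓
(D=e, E=K46): 1 row → F = 7 ✓
(D=h, E=K38): 1 row → F = 13 ✓
(D=t, E=K38): 1 row → F = 10 ✓
(D=n, E=K46): 1 row → F = 19 ✓
Two rows agree on DE but differ on F, so DE → F does not hold.

No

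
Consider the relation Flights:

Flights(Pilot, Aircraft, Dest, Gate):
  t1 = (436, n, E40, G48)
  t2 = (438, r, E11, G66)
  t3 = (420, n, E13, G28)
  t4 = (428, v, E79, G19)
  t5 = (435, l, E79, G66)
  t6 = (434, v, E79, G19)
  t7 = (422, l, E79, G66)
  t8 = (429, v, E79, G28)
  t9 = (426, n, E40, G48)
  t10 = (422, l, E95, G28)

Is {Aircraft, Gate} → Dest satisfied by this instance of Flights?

Yes

(Aircraft=n, Gate=G48): rows 1, 9 → Dest = E40, E40 ✓
(Aircraft=r, Gate=G66): row 2 → Dest = E11 ✓
(Aircraft=n, Gate=G28): row 3 → Dest = E13 ✓
(Aircraft=v, Gate=G19): rows 4, 6 → Dest = E79, E79 ✓
(Aircraft=l, Gate=G66): rows 5, 7 → Dest = E79, E79 ✓
(Aircraft=v, Gate=G28): row 8 → Dest = E79 ✓
(Aircraft=l, Gate=G28): row 10 → Dest = E95 ✓
Every {Aircraft, Gate} value is associated with a single Dest value, so {Aircraft, Gate} → Dest holds.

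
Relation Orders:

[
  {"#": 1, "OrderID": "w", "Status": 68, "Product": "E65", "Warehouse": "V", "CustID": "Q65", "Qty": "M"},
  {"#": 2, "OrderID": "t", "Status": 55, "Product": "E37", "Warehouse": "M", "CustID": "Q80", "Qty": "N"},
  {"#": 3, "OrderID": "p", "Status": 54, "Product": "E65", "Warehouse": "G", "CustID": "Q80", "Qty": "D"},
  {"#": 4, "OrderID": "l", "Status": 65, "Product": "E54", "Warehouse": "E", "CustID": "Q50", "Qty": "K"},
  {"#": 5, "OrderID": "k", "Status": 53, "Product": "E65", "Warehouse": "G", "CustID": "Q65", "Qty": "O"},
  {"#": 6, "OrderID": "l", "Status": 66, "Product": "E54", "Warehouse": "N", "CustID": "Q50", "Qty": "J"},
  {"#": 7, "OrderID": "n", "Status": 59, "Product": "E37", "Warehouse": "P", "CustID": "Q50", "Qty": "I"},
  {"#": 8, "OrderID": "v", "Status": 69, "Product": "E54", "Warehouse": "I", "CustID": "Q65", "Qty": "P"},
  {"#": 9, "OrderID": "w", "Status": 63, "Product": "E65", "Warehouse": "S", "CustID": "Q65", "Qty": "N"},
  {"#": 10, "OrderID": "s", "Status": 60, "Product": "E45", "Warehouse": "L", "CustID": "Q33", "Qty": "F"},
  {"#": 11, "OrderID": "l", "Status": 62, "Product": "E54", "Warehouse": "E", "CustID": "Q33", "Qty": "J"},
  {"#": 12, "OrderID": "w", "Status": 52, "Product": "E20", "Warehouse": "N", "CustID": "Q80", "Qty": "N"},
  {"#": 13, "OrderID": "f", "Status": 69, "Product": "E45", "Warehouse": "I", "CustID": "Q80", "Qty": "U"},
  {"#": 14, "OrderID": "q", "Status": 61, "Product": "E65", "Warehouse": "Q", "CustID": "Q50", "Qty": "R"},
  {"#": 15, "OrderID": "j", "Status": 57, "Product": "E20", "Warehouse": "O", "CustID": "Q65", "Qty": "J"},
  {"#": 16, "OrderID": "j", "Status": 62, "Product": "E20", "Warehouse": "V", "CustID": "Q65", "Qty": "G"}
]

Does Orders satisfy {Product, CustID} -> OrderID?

No

(Product=E65, CustID=Q65): rows 1, 5, 9 → OrderID takes values {w, k} — violation
(Product=E37, CustID=Q80): row 2 → OrderID = t ✓
(Product=E65, CustID=Q80): row 3 → OrderID = p ✓
(Product=E54, CustID=Q50): rows 4, 6 → OrderID = l, l ✓
(Product=E37, CustID=Q50): row 7 → OrderID = n ✓
(Product=E54, CustID=Q65): row 8 → OrderID = v ✓
(Product=E45, CustID=Q33): row 10 → OrderID = s ✓
(Product=E54, CustID=Q33): row 11 → OrderID = l ✓
(Product=E20, CustID=Q80): row 12 → OrderID = w ✓
(Product=E45, CustID=Q80): row 13 → OrderID = f ✓
(Product=E65, CustID=Q50): row 14 → OrderID = q ✓
(Product=E20, CustID=Q65): rows 15, 16 → OrderID = j, j ✓
Two rows agree on {Product, CustID} but differ on OrderID, so {Product, CustID} -> OrderID does not hold.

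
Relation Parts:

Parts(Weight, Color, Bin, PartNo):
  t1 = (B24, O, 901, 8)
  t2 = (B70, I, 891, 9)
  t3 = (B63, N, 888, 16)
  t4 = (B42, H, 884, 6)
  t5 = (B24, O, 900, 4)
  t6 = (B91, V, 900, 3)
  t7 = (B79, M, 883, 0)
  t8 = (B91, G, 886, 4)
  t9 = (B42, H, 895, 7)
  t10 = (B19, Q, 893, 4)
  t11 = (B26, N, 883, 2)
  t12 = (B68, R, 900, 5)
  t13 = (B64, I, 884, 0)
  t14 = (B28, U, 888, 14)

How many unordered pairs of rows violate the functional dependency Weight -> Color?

1

Weight=B24: all 2 rows agree on Color — 0 pairs.
Weight=B42: all 2 rows agree on Color — 0 pairs.
Weight=B91: violating pairs (6,8) — 1 pair.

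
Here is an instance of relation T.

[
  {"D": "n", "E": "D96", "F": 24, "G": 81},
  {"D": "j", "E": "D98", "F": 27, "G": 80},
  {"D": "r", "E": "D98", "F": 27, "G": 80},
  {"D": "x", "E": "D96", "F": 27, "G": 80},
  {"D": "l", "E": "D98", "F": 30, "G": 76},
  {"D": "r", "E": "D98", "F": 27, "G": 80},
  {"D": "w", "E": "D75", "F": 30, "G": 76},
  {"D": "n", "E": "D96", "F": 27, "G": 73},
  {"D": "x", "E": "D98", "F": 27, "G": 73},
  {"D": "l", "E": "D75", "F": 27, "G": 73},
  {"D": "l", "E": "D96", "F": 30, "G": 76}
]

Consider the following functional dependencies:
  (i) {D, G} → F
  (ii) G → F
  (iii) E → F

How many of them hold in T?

(i) {D, G} → F: every LHS value maps to a single RHS value — holds.
(ii) G → F: every LHS value maps to a single RHS value — holds.
(iii) E → F: E=D96: 4 rows → F takes values {24, 27, 30} — violation; E=D98: 5 rows → F takes values {27, 30} — violation; E=D75: 2 rows → F takes values {30, 27} — violation — fails.
2 of the 3 dependencies hold.

2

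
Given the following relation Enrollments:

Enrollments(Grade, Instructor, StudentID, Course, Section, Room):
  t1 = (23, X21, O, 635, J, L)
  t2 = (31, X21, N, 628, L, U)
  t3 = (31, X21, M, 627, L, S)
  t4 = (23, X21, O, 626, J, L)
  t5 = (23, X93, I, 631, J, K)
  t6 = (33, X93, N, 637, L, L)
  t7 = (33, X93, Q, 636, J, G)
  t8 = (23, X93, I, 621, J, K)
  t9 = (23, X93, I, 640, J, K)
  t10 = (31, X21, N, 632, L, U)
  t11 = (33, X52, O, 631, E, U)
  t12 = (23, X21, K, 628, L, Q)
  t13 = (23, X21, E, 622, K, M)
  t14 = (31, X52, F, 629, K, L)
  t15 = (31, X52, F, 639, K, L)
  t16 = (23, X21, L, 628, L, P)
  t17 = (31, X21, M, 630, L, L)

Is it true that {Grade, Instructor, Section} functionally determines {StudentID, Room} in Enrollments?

(Grade=23, Instructor=X21, Section=J): rows 1, 4 → {StudentID,Room} = (O, L), (O, L) ✓
(Grade=31, Instructor=X21, Section=L): rows 2, 3, 10, 17 → {StudentID,Room} takes values {(N, U), (M, S), (M, L)} — violation
(Grade=23, Instructor=X93, Section=J): rows 5, 8, 9 → {StudentID,Room} = (I, K), (I, K), (I, K) ✓
(Grade=33, Instructor=X93, Section=L): row 6 → {StudentID,Room} = (N, L) ✓
(Grade=33, Instructor=X93, Section=J): row 7 → {StudentID,Room} = (Q, G) ✓
(Grade=33, Instructor=X52, Section=E): row 11 → {StudentID,Room} = (O, U) ✓
(Grade=23, Instructor=X21, Section=L): rows 12, 16 → {StudentID,Room} takes values {(K, Q), (L, P)} — violation
(Grade=23, Instructor=X21, Section=K): row 13 → {StudentID,Room} = (E, M) ✓
(Grade=31, Instructor=X52, Section=K): rows 14, 15 → {StudentID,Room} = (F, L), (F, L) ✓
Two rows agree on {Grade, Instructor, Section} but differ on {StudentID, Room}, so {Grade, Instructor, Section} → {StudentID, Room} does not hold.

No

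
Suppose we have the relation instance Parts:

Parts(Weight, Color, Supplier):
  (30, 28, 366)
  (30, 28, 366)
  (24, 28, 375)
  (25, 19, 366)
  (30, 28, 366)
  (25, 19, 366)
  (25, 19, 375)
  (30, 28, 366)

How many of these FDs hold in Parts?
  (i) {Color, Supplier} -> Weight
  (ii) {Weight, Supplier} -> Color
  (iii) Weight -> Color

3

(i) {Color, Supplier} -> Weight: every LHS value maps to a single RHS value — holds.
(ii) {Weight, Supplier} -> Color: every LHS value maps to a single RHS value — holds.
(iii) Weight -> Color: every LHS value maps to a single RHS value — holds.
3 of the 3 dependencies hold.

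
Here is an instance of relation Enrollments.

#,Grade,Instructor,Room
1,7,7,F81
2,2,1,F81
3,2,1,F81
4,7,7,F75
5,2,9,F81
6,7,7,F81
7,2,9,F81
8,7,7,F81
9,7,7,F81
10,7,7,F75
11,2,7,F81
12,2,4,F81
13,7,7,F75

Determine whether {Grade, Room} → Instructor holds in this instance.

(Grade=7, Room=F81): rows 1, 6, 8, 9 → Instructor = 7, 7, 7, 7 ✓
(Grade=2, Room=F81): rows 2, 3, 5, 7, 11, 12 → Instructor takes values {1, 9, 7, 4} — violation
(Grade=7, Room=F75): rows 4, 10, 13 → Instructor = 7, 7, 7 ✓
Two rows agree on {Grade, Room} but differ on Instructor, so {Grade, Room} → Instructor does not hold.

No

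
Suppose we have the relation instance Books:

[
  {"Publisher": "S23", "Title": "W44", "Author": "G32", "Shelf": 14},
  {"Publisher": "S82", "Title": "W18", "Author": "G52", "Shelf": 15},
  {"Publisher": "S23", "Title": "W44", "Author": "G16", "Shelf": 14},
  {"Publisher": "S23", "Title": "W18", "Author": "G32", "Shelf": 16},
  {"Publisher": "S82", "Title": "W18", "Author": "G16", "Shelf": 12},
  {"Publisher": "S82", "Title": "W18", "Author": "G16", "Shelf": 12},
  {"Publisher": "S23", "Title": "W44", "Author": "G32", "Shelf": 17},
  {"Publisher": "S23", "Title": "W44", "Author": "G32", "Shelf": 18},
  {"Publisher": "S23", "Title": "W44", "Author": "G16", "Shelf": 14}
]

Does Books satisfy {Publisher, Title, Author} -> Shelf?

No

(Publisher=S23, Title=W44, Author=G32): 3 rows → Shelf takes values {14, 17, 18} — violation
(Publisher=S82, Title=W18, Author=G52): 1 row → Shelf = 15 ✓
(Publisher=S23, Title=W44, Author=G16): 2 rows → Shelf = 14, 14 ✓
(Publisher=S23, Title=W18, Author=G32): 1 row → Shelf = 16 ✓
(Publisher=S82, Title=W18, Author=G16): 2 rows → Shelf = 12, 12 ✓
Two rows agree on {Publisher, Title, Author} but differ on Shelf, so {Publisher, Title, Author} -> Shelf does not hold.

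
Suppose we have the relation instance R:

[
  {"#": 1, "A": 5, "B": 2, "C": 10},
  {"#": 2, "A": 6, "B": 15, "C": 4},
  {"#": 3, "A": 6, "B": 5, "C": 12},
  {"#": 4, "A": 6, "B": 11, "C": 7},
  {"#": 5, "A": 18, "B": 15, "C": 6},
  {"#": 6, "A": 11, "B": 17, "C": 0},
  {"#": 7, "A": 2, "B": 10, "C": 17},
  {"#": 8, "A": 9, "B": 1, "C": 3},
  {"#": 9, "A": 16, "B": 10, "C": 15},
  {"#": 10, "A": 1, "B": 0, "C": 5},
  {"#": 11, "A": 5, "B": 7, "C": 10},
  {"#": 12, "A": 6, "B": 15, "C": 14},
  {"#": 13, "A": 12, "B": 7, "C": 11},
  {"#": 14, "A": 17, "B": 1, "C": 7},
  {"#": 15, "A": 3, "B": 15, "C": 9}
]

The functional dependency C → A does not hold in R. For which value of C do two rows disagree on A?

C=10: rows 1, 11 → A = 5, 5 ✓
C=4: row 2 → A = 6 ✓
C=12: row 3 → A = 6 ✓
C=7: rows 4, 14 → A takes values {6, 17} — violation
C=6: row 5 → A = 18 ✓
C=0: row 6 → A = 11 ✓
C=17: row 7 → A = 2 ✓
C=3: row 8 → A = 9 ✓
C=15: row 9 → A = 16 ✓
C=5: row 10 → A = 1 ✓
C=14: row 12 → A = 6 ✓
C=11: row 13 → A = 12 ✓
C=9: row 15 → A = 3 ✓
The only C value with inconsistent A is C=7.

7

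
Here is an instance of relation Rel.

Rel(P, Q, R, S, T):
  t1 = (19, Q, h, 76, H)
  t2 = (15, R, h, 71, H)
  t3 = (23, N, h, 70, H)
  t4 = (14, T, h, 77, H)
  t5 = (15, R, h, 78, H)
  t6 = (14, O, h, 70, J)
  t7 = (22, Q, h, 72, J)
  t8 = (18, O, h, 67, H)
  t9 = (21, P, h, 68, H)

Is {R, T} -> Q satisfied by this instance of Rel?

No

(R=h, T=H): rows 1, 2, 3, 4, 5, 8, 9 → Q takes values {Q, R, N, T, O, P} — violation
(R=h, T=J): rows 6, 7 → Q takes values {O, Q} — violation
Two rows agree on {R, T} but differ on Q, so {R, T} -> Q does not hold.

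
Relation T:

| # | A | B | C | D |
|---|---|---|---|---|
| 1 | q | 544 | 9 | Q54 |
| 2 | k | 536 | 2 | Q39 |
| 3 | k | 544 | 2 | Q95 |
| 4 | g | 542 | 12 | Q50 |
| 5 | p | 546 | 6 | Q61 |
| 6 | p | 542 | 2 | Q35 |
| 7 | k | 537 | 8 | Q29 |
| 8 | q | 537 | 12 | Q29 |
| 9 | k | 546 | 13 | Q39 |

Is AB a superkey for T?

All 9 rows have distinct AB values, so AB → (all attributes) holds and AB is a superkey.

Yes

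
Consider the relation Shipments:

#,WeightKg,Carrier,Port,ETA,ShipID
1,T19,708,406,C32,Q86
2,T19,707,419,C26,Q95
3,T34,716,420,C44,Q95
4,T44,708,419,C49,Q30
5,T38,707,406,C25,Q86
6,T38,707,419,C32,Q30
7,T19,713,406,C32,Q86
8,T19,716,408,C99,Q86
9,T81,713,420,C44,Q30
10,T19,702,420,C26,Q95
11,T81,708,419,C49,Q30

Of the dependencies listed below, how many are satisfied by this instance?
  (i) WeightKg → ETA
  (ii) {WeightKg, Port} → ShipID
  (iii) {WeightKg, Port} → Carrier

1

(i) WeightKg → ETA: WeightKg=T19: rows 1, 2, 7, 8, 10 → ETA takes values {C32, C26, C99} — violation; WeightKg=T38: rows 5, 6 → ETA takes values {C25, C32} — violation; WeightKg=T81: rows 9, 11 → ETA takes values {C44, C49} — violation — fails.
(ii) {WeightKg, Port} → ShipID: every LHS value maps to a single RHS value — holds.
(iii) {WeightKg, Port} → Carrier: (WeightKg=T19, Port=406): rows 1, 7 → Carrier takes values {708, 713} — violation — fails.
1 of the 3 dependencies holds.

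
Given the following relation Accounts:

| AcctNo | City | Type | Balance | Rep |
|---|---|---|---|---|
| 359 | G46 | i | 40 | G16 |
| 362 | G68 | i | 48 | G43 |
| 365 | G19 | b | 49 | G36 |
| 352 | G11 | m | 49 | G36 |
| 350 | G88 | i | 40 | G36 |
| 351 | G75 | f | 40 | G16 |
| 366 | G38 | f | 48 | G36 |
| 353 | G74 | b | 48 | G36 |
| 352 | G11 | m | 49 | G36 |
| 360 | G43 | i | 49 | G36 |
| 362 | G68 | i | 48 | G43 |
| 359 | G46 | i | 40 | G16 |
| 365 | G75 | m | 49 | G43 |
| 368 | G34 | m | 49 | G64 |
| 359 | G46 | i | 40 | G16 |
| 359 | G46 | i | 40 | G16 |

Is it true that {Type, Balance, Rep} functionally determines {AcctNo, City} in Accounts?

Yes

(Type=i, Balance=40, Rep=G16): 4 rows → {AcctNo,City} = (359, G46), (359, G46), (359, G46), (359, G46) ✓
(Type=i, Balance=48, Rep=G43): 2 rows → {AcctNo,City} = (362, G68), (362, G68) ✓
(Type=b, Balance=49, Rep=G36): 1 row → {AcctNo,City} = (365, G19) ✓
(Type=m, Balance=49, Rep=G36): 2 rows → {AcctNo,City} = (352, G11), (352, G11) ✓
(Type=i, Balance=40, Rep=G36): 1 row → {AcctNo,City} = (350, G88) ✓
(Type=f, Balance=40, Rep=G16): 1 row → {AcctNo,City} = (351, G75) ✓
(Type=f, Balance=48, Rep=G36): 1 row → {AcctNo,City} = (366, G38) ✓
(Type=b, Balance=48, Rep=G36): 1 row → {AcctNo,City} = (353, G74) ✓
(Type=i, Balance=49, Rep=G36): 1 row → {AcctNo,City} = (360, G43) ✓
(Type=m, Balance=49, Rep=G43): 1 row → {AcctNo,City} = (365, G75) ✓
(Type=m, Balance=49, Rep=G64): 1 row → {AcctNo,City} = (368, G34) ✓
Every {Type, Balance, Rep} value is associated with a single {AcctNo, City} value, so {Type, Balance, Rep} -> {AcctNo, City} holds.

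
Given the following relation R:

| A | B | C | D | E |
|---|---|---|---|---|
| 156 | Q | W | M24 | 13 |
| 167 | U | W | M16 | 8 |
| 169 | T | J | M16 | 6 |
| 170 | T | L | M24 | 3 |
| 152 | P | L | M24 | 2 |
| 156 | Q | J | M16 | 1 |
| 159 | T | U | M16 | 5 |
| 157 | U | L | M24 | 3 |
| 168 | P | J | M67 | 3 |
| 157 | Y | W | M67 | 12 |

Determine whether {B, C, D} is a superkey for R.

All 10 rows have distinct {B, C, D} values, so {B, C, D} → (all attributes) holds and {B, C, D} is a superkey.

Yes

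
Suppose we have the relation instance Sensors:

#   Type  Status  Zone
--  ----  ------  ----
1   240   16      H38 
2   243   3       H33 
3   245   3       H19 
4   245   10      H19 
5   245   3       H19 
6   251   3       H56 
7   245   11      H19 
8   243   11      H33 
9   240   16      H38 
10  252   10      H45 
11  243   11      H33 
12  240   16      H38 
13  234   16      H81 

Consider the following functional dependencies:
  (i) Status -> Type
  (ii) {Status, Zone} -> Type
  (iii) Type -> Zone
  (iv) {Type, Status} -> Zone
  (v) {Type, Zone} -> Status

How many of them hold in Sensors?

(i) Status -> Type: Status=16: rows 1, 9, 12, 13 → Type takes values {240, 234} — violation; Status=3: rows 2, 3, 5, 6 → Type takes values {243, 245, 251} — violation; Status=10: rows 4, 10 → Type takes values {245, 252} — violation; Status=11: rows 7, 8, 11 → Type takes values {245, 243} — violation — fails.
(ii) {Status, Zone} -> Type: every LHS value maps to a single RHS value — holds.
(iii) Type -> Zone: every LHS value maps to a single RHS value — holds.
(iv) {Type, Status} -> Zone: every LHS value maps to a single RHS value — holds.
(v) {Type, Zone} -> Status: (Type=243, Zone=H33): rows 2, 8, 11 → Status takes values {3, 11} — violation; (Type=245, Zone=H19): rows 3, 4, 5, 7 → Status takes values {3, 10, 11} — violation — fails.
3 of the 5 dependencies hold.

3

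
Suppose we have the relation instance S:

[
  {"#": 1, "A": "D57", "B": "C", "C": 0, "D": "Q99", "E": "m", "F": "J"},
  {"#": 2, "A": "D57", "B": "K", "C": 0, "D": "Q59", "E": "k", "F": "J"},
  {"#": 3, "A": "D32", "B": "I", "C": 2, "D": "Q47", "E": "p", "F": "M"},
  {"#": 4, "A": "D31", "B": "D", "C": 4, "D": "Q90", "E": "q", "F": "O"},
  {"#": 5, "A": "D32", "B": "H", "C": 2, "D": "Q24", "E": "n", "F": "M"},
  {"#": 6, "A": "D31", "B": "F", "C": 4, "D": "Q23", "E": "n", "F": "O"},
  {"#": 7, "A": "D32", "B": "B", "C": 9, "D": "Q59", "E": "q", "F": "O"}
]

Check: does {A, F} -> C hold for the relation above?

(A=D57, F=J): rows 1, 2 → C = 0, 0 ✓
(A=D32, F=M): rows 3, 5 → C = 2, 2 ✓
(A=D31, F=O): rows 4, 6 → C = 4, 4 ✓
(A=D32, F=O): row 7 → C = 9 ✓
Every {A, F} value is associated with a single C value, so {A, F} -> C holds.

Yes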